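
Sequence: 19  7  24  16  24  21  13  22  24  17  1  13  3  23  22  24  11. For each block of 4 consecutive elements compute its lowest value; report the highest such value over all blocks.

19 7 24 16 → min 7
7 24 16 24 → min 7
24 16 24 21 → min 16
16 24 21 13 → min 13
24 21 13 22 → min 13
21 13 22 24 → min 13
13 22 24 17 → min 13
22 24 17 1 → min 1
24 17 1 13 → min 1
17 1 13 3 → min 1
1 13 3 23 → min 1
13 3 23 22 → min 3
3 23 22 24 → min 3
23 22 24 11 → min 11
Highest of these is 16.

16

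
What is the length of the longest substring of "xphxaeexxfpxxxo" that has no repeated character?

5

[x] len 1
[x, p] len 2
[x, p, h] len 3
[p, h, x] len 3
[p, h, x, a] len 4
[p, h, x, a, e] len 5
[e] len 1
[e, x] len 2
[x] len 1
[x, f] len 2
[x, f, p] len 3
[f, p, x] len 3
[x] len 1
[x] len 1
[x, o] len 2
Longest all-distinct length: 5.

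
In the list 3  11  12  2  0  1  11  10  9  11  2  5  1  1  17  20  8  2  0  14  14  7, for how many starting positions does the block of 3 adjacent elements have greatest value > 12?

7

3 11 12 → max 12
11 12 2 → max 12
12 2 0 → max 12
2 0 1 → max 2
0 1 11 → max 11
1 11 10 → max 11
11 10 9 → max 11
10 9 11 → max 11
9 11 2 → max 11
11 2 5 → max 11
2 5 1 → max 5
5 1 1 → max 5
1 1 17 → max 17  > 12 ✓
1 17 20 → max 20  > 12 ✓
17 20 8 → max 20  > 12 ✓
20 8 2 → max 20  > 12 ✓
8 2 0 → max 8
2 0 14 → max 14  > 12 ✓
0 14 14 → max 14  > 12 ✓
14 14 7 → max 14  > 12 ✓
7 windows satisfy the condition.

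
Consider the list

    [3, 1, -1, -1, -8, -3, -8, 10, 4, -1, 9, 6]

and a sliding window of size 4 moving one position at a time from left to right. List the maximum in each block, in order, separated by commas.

[3, 1, -1, -1] → max 3
[1, -1, -1, -8] → max 1
[-1, -1, -8, -3] → max -1
[-1, -8, -3, -8] → max -1
[-8, -3, -8, 10] → max 10
[-3, -8, 10, 4] → max 10
[-8, 10, 4, -1] → max 10
[10, 4, -1, 9] → max 10
[4, -1, 9, 6] → max 9

3, 1, -1, -1, 10, 10, 10, 10, 9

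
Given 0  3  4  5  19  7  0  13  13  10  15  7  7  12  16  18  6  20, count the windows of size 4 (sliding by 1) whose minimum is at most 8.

[0, 3, 4, 5] → min 0  ≤ 8 ✓
[3, 4, 5, 19] → min 3  ≤ 8 ✓
[4, 5, 19, 7] → min 4  ≤ 8 ✓
[5, 19, 7, 0] → min 0  ≤ 8 ✓
[19, 7, 0, 13] → min 0  ≤ 8 ✓
[7, 0, 13, 13] → min 0  ≤ 8 ✓
[0, 13, 13, 10] → min 0  ≤ 8 ✓
[13, 13, 10, 15] → min 10
[13, 10, 15, 7] → min 7  ≤ 8 ✓
[10, 15, 7, 7] → min 7  ≤ 8 ✓
[15, 7, 7, 12] → min 7  ≤ 8 ✓
[7, 7, 12, 16] → min 7  ≤ 8 ✓
[7, 12, 16, 18] → min 7  ≤ 8 ✓
[12, 16, 18, 6] → min 6  ≤ 8 ✓
[16, 18, 6, 20] → min 6  ≤ 8 ✓
14 windows satisfy the condition.

14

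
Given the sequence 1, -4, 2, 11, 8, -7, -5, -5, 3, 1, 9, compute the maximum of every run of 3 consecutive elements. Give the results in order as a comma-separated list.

2, 11, 11, 11, 8, -5, 3, 3, 9

[1, -4, 2] → max 2
[-4, 2, 11] → max 11
[2, 11, 8] → max 11
[11, 8, -7] → max 11
[8, -7, -5] → max 8
[-7, -5, -5] → max -5
[-5, -5, 3] → max 3
[-5, 3, 1] → max 3
[3, 1, 9] → max 9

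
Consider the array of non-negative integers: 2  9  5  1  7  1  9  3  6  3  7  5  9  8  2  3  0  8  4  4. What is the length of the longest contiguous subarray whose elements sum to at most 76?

Extend to the right; shrink from the left whenever the sum exceeds 76:
add 2: [2] sum 2, len 1
add 9: [2, 9] sum 11, len 2
add 5: [2, 9, 5] sum 16, len 3
add 1: [2, 9, 5, 1] sum 17, len 4
add 7: [2, 9, 5, 1, 7] sum 24, len 5
add 1: [2, 9, 5, 1, 7, 1] sum 25, len 6
add 9: [2, 9, 5, 1, 7, 1, 9] sum 34, len 7
add 3: [2, 9, 5, 1, 7, 1, 9, 3] sum 37, len 8
add 6: [2, 9, 5, 1, 7, 1, 9, 3, 6] sum 43, len 9
add 3: [2, 9, 5, 1, 7, 1, 9, 3, 6, 3] sum 46, len 10
add 7: [2, 9, 5, 1, 7, 1, 9, 3, 6, 3, 7] sum 53, len 11
add 5: [2, 9, 5, 1, 7, 1, 9, 3, 6, 3, 7, 5] sum 58, len 12
add 9: [2, 9, 5, 1, 7, 1, 9, 3, 6, 3, 7, 5, 9] sum 67, len 13
add 8: [2, 9, 5, 1, 7, 1, 9, 3, 6, 3, 7, 5, 9, 8] sum 75, len 14
add 2: [9, 5, 1, 7, 1, 9, 3, 6, 3, 7, 5, 9, 8, 2] sum 75, len 14
add 3: [5, 1, 7, 1, 9, 3, 6, 3, 7, 5, 9, 8, 2, 3] sum 69, len 14
add 0: [5, 1, 7, 1, 9, 3, 6, 3, 7, 5, 9, 8, 2, 3, 0] sum 69, len 15
add 8: [1, 7, 1, 9, 3, 6, 3, 7, 5, 9, 8, 2, 3, 0, 8] sum 72, len 15
add 4: [1, 7, 1, 9, 3, 6, 3, 7, 5, 9, 8, 2, 3, 0, 8, 4] sum 76, len 16
add 4: [1, 9, 3, 6, 3, 7, 5, 9, 8, 2, 3, 0, 8, 4, 4] sum 72, len 15
Longest length seen: 16.

16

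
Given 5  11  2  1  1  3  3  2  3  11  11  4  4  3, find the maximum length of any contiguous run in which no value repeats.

4

[5] len 1
[5, 11] len 2
[5, 11, 2] len 3
[5, 11, 2, 1] len 4
[1] len 1
[1, 3] len 2
[3] len 1
[3, 2] len 2
[2, 3] len 2
[2, 3, 11] len 3
[11] len 1
[11, 4] len 2
[4] len 1
[4, 3] len 2
Longest all-distinct length: 4.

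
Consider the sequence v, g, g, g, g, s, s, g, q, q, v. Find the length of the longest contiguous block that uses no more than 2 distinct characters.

7

add v: window [v] (1 distinct), len 1
add g: window [v, g] (2 distinct), len 2
add g: window [v, g, g] (2 distinct), len 3
add g: window [v, g, g, g] (2 distinct), len 4
add g: window [v, g, g, g, g] (2 distinct), len 5
add s: window [g, g, g, g, s] (2 distinct), len 5
add s: window [g, g, g, g, s, s] (2 distinct), len 6
add g: window [g, g, g, g, s, s, g] (2 distinct), len 7
add q: window [g, q] (2 distinct), len 2
add q: window [g, q, q] (2 distinct), len 3
add v: window [q, q, v] (2 distinct), len 3
Longest length with ≤2 distinct: 7.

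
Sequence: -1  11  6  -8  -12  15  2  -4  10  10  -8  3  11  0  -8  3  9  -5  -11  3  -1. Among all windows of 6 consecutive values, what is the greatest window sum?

26

Window sums for each of the 16 positions:
-1 11 6 -8 -12 15 → sum 11
11 6 -8 -12 15 2 → sum 14
6 -8 -12 15 2 -4 → sum -1
-8 -12 15 2 -4 10 → sum 3
-12 15 2 -4 10 10 → sum 21
15 2 -4 10 10 -8 → sum 25
2 -4 10 10 -8 3 → sum 13
-4 10 10 -8 3 11 → sum 22
10 10 -8 3 11 0 → sum 26
10 -8 3 11 0 -8 → sum 8
-8 3 11 0 -8 3 → sum 1
3 11 0 -8 3 9 → sum 18
11 0 -8 3 9 -5 → sum 10
0 -8 3 9 -5 -11 → sum -12
-8 3 9 -5 -11 3 → sum -9
3 9 -5 -11 3 -1 → sum -2
Greatest of these is 26.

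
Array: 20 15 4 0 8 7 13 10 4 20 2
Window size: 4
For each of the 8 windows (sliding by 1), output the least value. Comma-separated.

(20, 15, 4, 0) → min 0
(15, 4, 0, 8) → min 0
(4, 0, 8, 7) → min 0
(0, 8, 7, 13) → min 0
(8, 7, 13, 10) → min 7
(7, 13, 10, 4) → min 4
(13, 10, 4, 20) → min 4
(10, 4, 20, 2) → min 2

0, 0, 0, 0, 7, 4, 4, 2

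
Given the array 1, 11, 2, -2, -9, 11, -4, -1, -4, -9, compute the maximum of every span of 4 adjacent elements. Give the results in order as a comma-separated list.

11, 11, 11, 11, 11, 11, -1

1 11 2 -2 → max 11
11 2 -2 -9 → max 11
2 -2 -9 11 → max 11
-2 -9 11 -4 → max 11
-9 11 -4 -1 → max 11
11 -4 -1 -4 → max 11
-4 -1 -4 -9 → max -1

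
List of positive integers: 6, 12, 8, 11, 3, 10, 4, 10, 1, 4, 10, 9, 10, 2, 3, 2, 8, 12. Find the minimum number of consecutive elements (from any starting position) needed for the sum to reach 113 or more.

17

add 6: running sum 6 < 113
add 12: running sum 18 < 113
add 8: running sum 26 < 113
add 11: running sum 37 < 113
add 3: running sum 40 < 113
add 10: running sum 50 < 113
add 4: running sum 54 < 113
add 10: running sum 64 < 113
add 1: running sum 65 < 113
add 4: running sum 69 < 113
add 10: running sum 79 < 113
add 9: running sum 88 < 113
add 10: running sum 98 < 113
add 2: running sum 100 < 113
add 3: running sum 103 < 113
add 2: running sum 105 < 113
add 8: shortest ending here [6, 12, 8, 11, 3, 10, 4, 10, 1, 4, 10, 9, 10, 2, 3, 2, 8] sum 113, len 17
add 12: shortest ending here [12, 8, 11, 3, 10, 4, 10, 1, 4, 10, 9, 10, 2, 3, 2, 8, 12] sum 119, len 17
Shortest qualifying length: 17.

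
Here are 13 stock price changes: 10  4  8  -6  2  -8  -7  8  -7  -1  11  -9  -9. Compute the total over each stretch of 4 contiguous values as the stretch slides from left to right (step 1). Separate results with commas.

Sliding a size-4 window across the 13 values:
(10, 4, 8, -6) → sum 16
(4, 8, -6, 2) → sum 8
(8, -6, 2, -8) → sum -4
(-6, 2, -8, -7) → sum -19
(2, -8, -7, 8) → sum -5
(-8, -7, 8, -7) → sum -14
(-7, 8, -7, -1) → sum -7
(8, -7, -1, 11) → sum 11
(-7, -1, 11, -9) → sum -6
(-1, 11, -9, -9) → sum -8

16, 8, -4, -19, -5, -14, -7, 11, -6, -8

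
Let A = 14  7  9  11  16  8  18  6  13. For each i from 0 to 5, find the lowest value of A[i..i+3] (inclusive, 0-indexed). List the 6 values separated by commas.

7, 7, 8, 8, 6, 6

[14, 7, 9, 11] → min 7
[7, 9, 11, 16] → min 7
[9, 11, 16, 8] → min 8
[11, 16, 8, 18] → min 8
[16, 8, 18, 6] → min 6
[8, 18, 6, 13] → min 6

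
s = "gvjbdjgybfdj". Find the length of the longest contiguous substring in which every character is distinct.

add g: [g] len 1
add v: [g, v] len 2
add j: [g, v, j] len 3
add b: [g, v, j, b] len 4
add d: [g, v, j, b, d] len 5
add j (repeat j, move left end past it): [b, d, j] len 3
add g: [b, d, j, g] len 4
add y: [b, d, j, g, y] len 5
add b (repeat b, move left end past it): [d, j, g, y, b] len 5
add f: [d, j, g, y, b, f] len 6
add d (repeat d, move left end past it): [j, g, y, b, f, d] len 6
add j (repeat j, move left end past it): [g, y, b, f, d, j] len 6
Longest all-distinct length: 6.

6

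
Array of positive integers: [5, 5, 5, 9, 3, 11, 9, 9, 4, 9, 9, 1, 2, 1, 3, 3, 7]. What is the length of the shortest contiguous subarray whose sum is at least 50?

6

add 5: running sum 5 < 50
add 5: running sum 10 < 50
add 5: running sum 15 < 50
add 9: running sum 24 < 50
add 3: running sum 27 < 50
add 11: running sum 38 < 50
add 9: running sum 47 < 50
add 9: shortest ending here [5, 5, 9, 3, 11, 9, 9] sum 51, len 7
add 4: shortest ending here [5, 9, 3, 11, 9, 9, 4] sum 50, len 7
add 9: shortest ending here [9, 3, 11, 9, 9, 4, 9] sum 54, len 7
add 9: shortest ending here [11, 9, 9, 4, 9, 9] sum 51, len 6
add 1: shortest ending here [11, 9, 9, 4, 9, 9, 1] sum 52, len 7
add 2: shortest ending here [11, 9, 9, 4, 9, 9, 1, 2] sum 54, len 8
add 1: shortest ending here [11, 9, 9, 4, 9, 9, 1, 2, 1] sum 55, len 9
add 3: shortest ending here [11, 9, 9, 4, 9, 9, 1, 2, 1, 3] sum 58, len 10
add 3: shortest ending here [9, 9, 4, 9, 9, 1, 2, 1, 3, 3] sum 50, len 10
add 7: shortest ending here [9, 9, 4, 9, 9, 1, 2, 1, 3, 3, 7] sum 57, len 11
Shortest qualifying length: 6.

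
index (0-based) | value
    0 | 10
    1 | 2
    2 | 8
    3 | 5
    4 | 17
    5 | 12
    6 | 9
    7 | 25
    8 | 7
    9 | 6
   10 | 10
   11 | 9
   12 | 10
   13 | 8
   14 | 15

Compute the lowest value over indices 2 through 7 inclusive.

Elements at indices 2..7: 8, 5, 17, 12, 9, 25
min(8, 5, 17, 12, 9, 25) = 5

5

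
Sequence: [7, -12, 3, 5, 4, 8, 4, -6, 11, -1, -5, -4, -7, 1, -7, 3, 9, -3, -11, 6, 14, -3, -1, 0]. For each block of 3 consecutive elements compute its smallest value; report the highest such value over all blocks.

Window mins for each of the 22 positions:
7 -12 3 → min -12
-12 3 5 → min -12
3 5 4 → min 3
5 4 8 → min 4
4 8 4 → min 4
8 4 -6 → min -6
4 -6 11 → min -6
-6 11 -1 → min -6
11 -1 -5 → min -5
-1 -5 -4 → min -5
-5 -4 -7 → min -7
-4 -7 1 → min -7
-7 1 -7 → min -7
1 -7 3 → min -7
-7 3 9 → min -7
3 9 -3 → min -3
9 -3 -11 → min -11
-3 -11 6 → min -11
-11 6 14 → min -11
6 14 -3 → min -3
14 -3 -1 → min -3
-3 -1 0 → min -3
Highest of these is 4.

4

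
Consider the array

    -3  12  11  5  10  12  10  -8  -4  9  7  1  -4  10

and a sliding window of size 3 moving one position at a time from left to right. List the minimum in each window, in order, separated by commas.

(-3, 12, 11) → min -3
(12, 11, 5) → min 5
(11, 5, 10) → min 5
(5, 10, 12) → min 5
(10, 12, 10) → min 10
(12, 10, -8) → min -8
(10, -8, -4) → min -8
(-8, -4, 9) → min -8
(-4, 9, 7) → min -4
(9, 7, 1) → min 1
(7, 1, -4) → min -4
(1, -4, 10) → min -4

-3, 5, 5, 5, 10, -8, -8, -8, -4, 1, -4, -4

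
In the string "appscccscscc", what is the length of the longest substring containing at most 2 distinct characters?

[a] 1 distinct, len 1
[a, p] 2 distinct, len 2
[a, p, p] 2 distinct, len 3
[p, p, s] 2 distinct, len 3
[s, c] 2 distinct, len 2
[s, c, c] 2 distinct, len 3
[s, c, c, c] 2 distinct, len 4
[s, c, c, c, s] 2 distinct, len 5
[s, c, c, c, s, c] 2 distinct, len 6
[s, c, c, c, s, c, s] 2 distinct, len 7
[s, c, c, c, s, c, s, c] 2 distinct, len 8
[s, c, c, c, s, c, s, c, c] 2 distinct, len 9
Longest length with ≤2 distinct: 9.

9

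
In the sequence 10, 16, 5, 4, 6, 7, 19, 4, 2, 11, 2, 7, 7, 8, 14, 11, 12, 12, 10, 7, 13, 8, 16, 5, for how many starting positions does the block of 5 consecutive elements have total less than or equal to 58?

[10, 16, 5, 4, 6] → sum 41  ≤ 58 ✓
[16, 5, 4, 6, 7] → sum 38  ≤ 58 ✓
[5, 4, 6, 7, 19] → sum 41  ≤ 58 ✓
[4, 6, 7, 19, 4] → sum 40  ≤ 58 ✓
[6, 7, 19, 4, 2] → sum 38  ≤ 58 ✓
[7, 19, 4, 2, 11] → sum 43  ≤ 58 ✓
[19, 4, 2, 11, 2] → sum 38  ≤ 58 ✓
[4, 2, 11, 2, 7] → sum 26  ≤ 58 ✓
[2, 11, 2, 7, 7] → sum 29  ≤ 58 ✓
[11, 2, 7, 7, 8] → sum 35  ≤ 58 ✓
[2, 7, 7, 8, 14] → sum 38  ≤ 58 ✓
[7, 7, 8, 14, 11] → sum 47  ≤ 58 ✓
[7, 8, 14, 11, 12] → sum 52  ≤ 58 ✓
[8, 14, 11, 12, 12] → sum 57  ≤ 58 ✓
[14, 11, 12, 12, 10] → sum 59
[11, 12, 12, 10, 7] → sum 52  ≤ 58 ✓
[12, 12, 10, 7, 13] → sum 54  ≤ 58 ✓
[12, 10, 7, 13, 8] → sum 50  ≤ 58 ✓
[10, 7, 13, 8, 16] → sum 54  ≤ 58 ✓
[7, 13, 8, 16, 5] → sum 49  ≤ 58 ✓
19 windows satisfy the condition.

19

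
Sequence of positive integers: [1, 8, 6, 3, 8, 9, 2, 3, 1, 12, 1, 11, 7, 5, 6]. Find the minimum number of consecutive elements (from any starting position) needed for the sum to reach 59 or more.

add 1: running sum 1 < 59
add 8: running sum 9 < 59
add 6: running sum 15 < 59
add 3: running sum 18 < 59
add 8: running sum 26 < 59
add 9: running sum 35 < 59
add 2: running sum 37 < 59
add 3: running sum 40 < 59
add 1: running sum 41 < 59
add 12: running sum 53 < 59
add 1: running sum 54 < 59
end 11: [8, 6, 3, 8, 9, 2, 3, 1, 12, 1, 11] sum 64, len 11
end 12: [6, 3, 8, 9, 2, 3, 1, 12, 1, 11, 7] sum 63, len 11
end 13: [8, 9, 2, 3, 1, 12, 1, 11, 7, 5] sum 59, len 10
end 14: [8, 9, 2, 3, 1, 12, 1, 11, 7, 5, 6] sum 65, len 11
Shortest qualifying length: 10.

10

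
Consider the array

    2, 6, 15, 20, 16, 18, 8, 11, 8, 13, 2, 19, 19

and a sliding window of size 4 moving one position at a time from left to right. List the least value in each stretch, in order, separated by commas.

2 6 15 20 → min 2
6 15 20 16 → min 6
15 20 16 18 → min 15
20 16 18 8 → min 8
16 18 8 11 → min 8
18 8 11 8 → min 8
8 11 8 13 → min 8
11 8 13 2 → min 2
8 13 2 19 → min 2
13 2 19 19 → min 2

2, 6, 15, 8, 8, 8, 8, 2, 2, 2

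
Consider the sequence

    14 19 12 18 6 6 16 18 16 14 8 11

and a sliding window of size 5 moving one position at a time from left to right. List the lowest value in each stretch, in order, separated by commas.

6, 6, 6, 6, 6, 6, 8, 8

Sliding a size-5 window across the 12 values:
(14, 19, 12, 18, 6) → min 6
(19, 12, 18, 6, 6) → min 6
(12, 18, 6, 6, 16) → min 6
(18, 6, 6, 16, 18) → min 6
(6, 6, 16, 18, 16) → min 6
(6, 16, 18, 16, 14) → min 6
(16, 18, 16, 14, 8) → min 8
(18, 16, 14, 8, 11) → min 8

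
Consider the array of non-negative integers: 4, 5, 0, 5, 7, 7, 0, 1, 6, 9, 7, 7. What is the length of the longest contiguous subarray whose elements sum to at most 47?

→ 4: sum 4, len 1
→ 5: sum 9, len 2
→ 0: sum 9, len 3
→ 5: sum 14, len 4
→ 7: sum 21, len 5
→ 7: sum 28, len 6
→ 0: sum 28, len 7
→ 1: sum 29, len 8
→ 6: sum 35, len 9
→ 9: sum 44, len 10
→ 7 (dropped 4): sum 47, len 10
→ 7 (dropped 5, 0, 5): sum 44, len 8
Longest length seen: 10.

10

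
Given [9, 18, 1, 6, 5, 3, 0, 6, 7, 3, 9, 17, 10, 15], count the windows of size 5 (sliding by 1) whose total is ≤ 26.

5

(9, 18, 1, 6, 5) → sum 39
(18, 1, 6, 5, 3) → sum 33
(1, 6, 5, 3, 0) → sum 15  ≤ 26 ✓
(6, 5, 3, 0, 6) → sum 20  ≤ 26 ✓
(5, 3, 0, 6, 7) → sum 21  ≤ 26 ✓
(3, 0, 6, 7, 3) → sum 19  ≤ 26 ✓
(0, 6, 7, 3, 9) → sum 25  ≤ 26 ✓
(6, 7, 3, 9, 17) → sum 42
(7, 3, 9, 17, 10) → sum 46
(3, 9, 17, 10, 15) → sum 54
5 windows satisfy the condition.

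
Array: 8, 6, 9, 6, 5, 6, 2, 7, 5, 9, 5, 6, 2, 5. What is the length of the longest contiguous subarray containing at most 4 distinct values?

6

[8] 1 distinct, len 1
[8, 6] 2 distinct, len 2
[8, 6, 9] 3 distinct, len 3
[8, 6, 9, 6] 3 distinct, len 4
[8, 6, 9, 6, 5] 4 distinct, len 5
[8, 6, 9, 6, 5, 6] 4 distinct, len 6
[6, 9, 6, 5, 6, 2] 4 distinct, len 6
[6, 5, 6, 2, 7] 4 distinct, len 5
[6, 5, 6, 2, 7, 5] 4 distinct, len 6
[2, 7, 5, 9] 4 distinct, len 4
[2, 7, 5, 9, 5] 4 distinct, len 5
[7, 5, 9, 5, 6] 4 distinct, len 5
[5, 9, 5, 6, 2] 4 distinct, len 5
[5, 9, 5, 6, 2, 5] 4 distinct, len 6
Longest length with ≤4 distinct: 6.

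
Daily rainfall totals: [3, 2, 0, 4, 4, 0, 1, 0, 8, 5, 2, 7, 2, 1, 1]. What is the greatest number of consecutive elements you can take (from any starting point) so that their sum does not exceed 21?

Extend to the right; shrink from the left whenever the sum exceeds 21:
→ 3: sum 3, len 1
→ 2: sum 5, len 2
→ 0: sum 5, len 3
→ 4: sum 9, len 4
→ 4: sum 13, len 5
→ 0: sum 13, len 6
→ 1: sum 14, len 7
→ 0: sum 14, len 8
→ 8 (dropped 3): sum 19, len 8
→ 5 (dropped 2, 0, 4): sum 18, len 6
→ 2: sum 20, len 7
→ 7 (dropped 4, 0, 1, 0, 8): sum 14, len 3
→ 2: sum 16, len 4
→ 1: sum 17, len 5
→ 1: sum 18, len 6
Longest length seen: 8.

8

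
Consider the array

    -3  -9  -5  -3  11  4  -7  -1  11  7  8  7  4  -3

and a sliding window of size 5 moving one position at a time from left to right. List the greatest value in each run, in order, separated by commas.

11, 11, 11, 11, 11, 11, 11, 11, 11, 8

-3 -9 -5 -3 11 → max 11
-9 -5 -3 11 4 → max 11
-5 -3 11 4 -7 → max 11
-3 11 4 -7 -1 → max 11
11 4 -7 -1 11 → max 11
4 -7 -1 11 7 → max 11
-7 -1 11 7 8 → max 11
-1 11 7 8 7 → max 11
11 7 8 7 4 → max 11
7 8 7 4 -3 → max 8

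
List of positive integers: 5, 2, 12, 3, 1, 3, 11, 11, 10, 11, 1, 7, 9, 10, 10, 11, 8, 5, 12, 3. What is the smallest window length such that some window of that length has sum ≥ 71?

Extend right; whenever the sum reaches 71, record the length and shrink from the left:
add 5: running sum 5 < 71
add 2: running sum 7 < 71
add 12: running sum 19 < 71
add 3: running sum 22 < 71
add 1: running sum 23 < 71
add 3: running sum 26 < 71
add 11: running sum 37 < 71
add 11: running sum 48 < 71
add 10: running sum 58 < 71
add 11: running sum 69 < 71
add 1: running sum 70 < 71
end 11: [2, 12, 3, 1, 3, 11, 11, 10, 11, 1, 7] sum 72, len 11
end 12: [12, 3, 1, 3, 11, 11, 10, 11, 1, 7, 9] sum 79, len 11
end 13: [3, 11, 11, 10, 11, 1, 7, 9, 10] sum 73, len 9
end 14: [11, 11, 10, 11, 1, 7, 9, 10, 10] sum 80, len 9
end 15: [11, 10, 11, 1, 7, 9, 10, 10, 11] sum 80, len 9
end 16: [10, 11, 1, 7, 9, 10, 10, 11, 8] sum 77, len 9
end 17: [11, 1, 7, 9, 10, 10, 11, 8, 5] sum 72, len 9
end 18: [7, 9, 10, 10, 11, 8, 5, 12] sum 72, len 8
end 19: [7, 9, 10, 10, 11, 8, 5, 12, 3] sum 75, len 9
Shortest qualifying length: 8.

8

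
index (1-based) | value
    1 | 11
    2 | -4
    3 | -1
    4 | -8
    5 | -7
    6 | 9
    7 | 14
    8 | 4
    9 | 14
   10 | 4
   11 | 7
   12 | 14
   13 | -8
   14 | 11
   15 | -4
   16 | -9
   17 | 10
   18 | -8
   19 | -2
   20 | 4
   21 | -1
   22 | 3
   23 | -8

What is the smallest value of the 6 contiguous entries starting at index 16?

Elements at indices 16..21: -9, 10, -8, -2, 4, -1
min(-9, 10, -8, -2, 4, -1) = -9

-9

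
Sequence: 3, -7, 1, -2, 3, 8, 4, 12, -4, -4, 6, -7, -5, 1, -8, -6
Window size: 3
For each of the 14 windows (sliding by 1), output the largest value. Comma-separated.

Sliding a size-3 window across the 16 values:
(3, -7, 1) → max 3
(-7, 1, -2) → max 1
(1, -2, 3) → max 3
(-2, 3, 8) → max 8
(3, 8, 4) → max 8
(8, 4, 12) → max 12
(4, 12, -4) → max 12
(12, -4, -4) → max 12
(-4, -4, 6) → max 6
(-4, 6, -7) → max 6
(6, -7, -5) → max 6
(-7, -5, 1) → max 1
(-5, 1, -8) → max 1
(1, -8, -6) → max 1

3, 1, 3, 8, 8, 12, 12, 12, 6, 6, 6, 1, 1, 1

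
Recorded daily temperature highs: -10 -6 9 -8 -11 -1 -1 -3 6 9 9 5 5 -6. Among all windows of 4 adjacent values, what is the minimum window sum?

(-10, -6, 9, -8) → sum -15
(-6, 9, -8, -11) → sum -16
(9, -8, -11, -1) → sum -11
(-8, -11, -1, -1) → sum -21
(-11, -1, -1, -3) → sum -16
(-1, -1, -3, 6) → sum 1
(-1, -3, 6, 9) → sum 11
(-3, 6, 9, 9) → sum 21
(6, 9, 9, 5) → sum 29
(9, 9, 5, 5) → sum 28
(9, 5, 5, -6) → sum 13
Minimum of these is -21.

-21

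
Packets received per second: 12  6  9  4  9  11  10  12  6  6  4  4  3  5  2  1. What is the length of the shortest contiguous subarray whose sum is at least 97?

add 12: running sum 12 < 97
add 6: running sum 18 < 97
add 9: running sum 27 < 97
add 4: running sum 31 < 97
add 9: running sum 40 < 97
add 11: running sum 51 < 97
add 10: running sum 61 < 97
add 12: running sum 73 < 97
add 6: running sum 79 < 97
add 6: running sum 85 < 97
add 4: running sum 89 < 97
add 4: running sum 93 < 97
add 3: running sum 96 < 97
end 13: [12, 6, 9, 4, 9, 11, 10, 12, 6, 6, 4, 4, 3, 5] sum 101, len 14
end 14: [12, 6, 9, 4, 9, 11, 10, 12, 6, 6, 4, 4, 3, 5, 2] sum 103, len 15
end 15: [12, 6, 9, 4, 9, 11, 10, 12, 6, 6, 4, 4, 3, 5, 2, 1] sum 104, len 16
Shortest qualifying length: 14.

14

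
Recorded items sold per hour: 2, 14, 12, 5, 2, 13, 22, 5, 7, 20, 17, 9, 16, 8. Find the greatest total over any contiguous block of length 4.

[2, 14, 12, 5] → sum 33
[14, 12, 5, 2] → sum 33
[12, 5, 2, 13] → sum 32
[5, 2, 13, 22] → sum 42
[2, 13, 22, 5] → sum 42
[13, 22, 5, 7] → sum 47
[22, 5, 7, 20] → sum 54
[5, 7, 20, 17] → sum 49
[7, 20, 17, 9] → sum 53
[20, 17, 9, 16] → sum 62
[17, 9, 16, 8] → sum 50
Greatest of these is 62.

62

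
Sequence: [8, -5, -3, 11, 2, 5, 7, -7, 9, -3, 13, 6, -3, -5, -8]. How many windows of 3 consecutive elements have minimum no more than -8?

8 -5 -3 → min -5
-5 -3 11 → min -5
-3 11 2 → min -3
11 2 5 → min 2
2 5 7 → min 2
5 7 -7 → min -7
7 -7 9 → min -7
-7 9 -3 → min -7
9 -3 13 → min -3
-3 13 6 → min -3
13 6 -3 → min -3
6 -3 -5 → min -5
-3 -5 -8 → min -8  ≤ -8 ✓
1 window satisfy the condition.

1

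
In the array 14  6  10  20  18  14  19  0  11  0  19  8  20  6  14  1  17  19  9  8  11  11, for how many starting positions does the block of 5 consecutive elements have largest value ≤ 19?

[14, 6, 10, 20, 18] → max 20
[6, 10, 20, 18, 14] → max 20
[10, 20, 18, 14, 19] → max 20
[20, 18, 14, 19, 0] → max 20
[18, 14, 19, 0, 11] → max 19  ≤ 19 ✓
[14, 19, 0, 11, 0] → max 19  ≤ 19 ✓
[19, 0, 11, 0, 19] → max 19  ≤ 19 ✓
[0, 11, 0, 19, 8] → max 19  ≤ 19 ✓
[11, 0, 19, 8, 20] → max 20
[0, 19, 8, 20, 6] → max 20
[19, 8, 20, 6, 14] → max 20
[8, 20, 6, 14, 1] → max 20
[20, 6, 14, 1, 17] → max 20
[6, 14, 1, 17, 19] → max 19  ≤ 19 ✓
[14, 1, 17, 19, 9] → max 19  ≤ 19 ✓
[1, 17, 19, 9, 8] → max 19  ≤ 19 ✓
[17, 19, 9, 8, 11] → max 19  ≤ 19 ✓
[19, 9, 8, 11, 11] → max 19  ≤ 19 ✓
9 windows satisfy the condition.

9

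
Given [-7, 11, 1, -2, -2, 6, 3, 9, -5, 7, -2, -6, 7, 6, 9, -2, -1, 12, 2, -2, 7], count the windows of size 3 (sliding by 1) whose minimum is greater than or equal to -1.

3

(-7, 11, 1) → min -7
(11, 1, -2) → min -2
(1, -2, -2) → min -2
(-2, -2, 6) → min -2
(-2, 6, 3) → min -2
(6, 3, 9) → min 3  ≥ -1 ✓
(3, 9, -5) → min -5
(9, -5, 7) → min -5
(-5, 7, -2) → min -5
(7, -2, -6) → min -6
(-2, -6, 7) → min -6
(-6, 7, 6) → min -6
(7, 6, 9) → min 6  ≥ -1 ✓
(6, 9, -2) → min -2
(9, -2, -1) → min -2
(-2, -1, 12) → min -2
(-1, 12, 2) → min -1  ≥ -1 ✓
(12, 2, -2) → min -2
(2, -2, 7) → min -2
3 windows satisfy the condition.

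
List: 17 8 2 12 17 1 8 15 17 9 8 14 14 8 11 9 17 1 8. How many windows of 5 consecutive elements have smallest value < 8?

17 8 2 12 17 → min 2  < 8 ✓
8 2 12 17 1 → min 1  < 8 ✓
2 12 17 1 8 → min 1  < 8 ✓
12 17 1 8 15 → min 1  < 8 ✓
17 1 8 15 17 → min 1  < 8 ✓
1 8 15 17 9 → min 1  < 8 ✓
8 15 17 9 8 → min 8
15 17 9 8 14 → min 8
17 9 8 14 14 → min 8
9 8 14 14 8 → min 8
8 14 14 8 11 → min 8
14 14 8 11 9 → min 8
14 8 11 9 17 → min 8
8 11 9 17 1 → min 1  < 8 ✓
11 9 17 1 8 → min 1  < 8 ✓
8 windows satisfy the condition.

8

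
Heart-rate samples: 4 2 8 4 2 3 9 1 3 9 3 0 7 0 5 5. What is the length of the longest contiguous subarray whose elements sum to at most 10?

Extend to the right; shrink from the left whenever the sum exceeds 10:
add 4: [4] sum 4, len 1
add 2: [4, 2] sum 6, len 2
add 8: [2, 8] sum 10, len 2
add 4: [4] sum 4, len 1
add 2: [4, 2] sum 6, len 2
add 3: [4, 2, 3] sum 9, len 3
add 9: [9] sum 9, len 1
add 1: [9, 1] sum 10, len 2
add 3: [1, 3] sum 4, len 2
add 9: [9] sum 9, len 1
add 3: [3] sum 3, len 1
add 0: [3, 0] sum 3, len 2
add 7: [3, 0, 7] sum 10, len 3
add 0: [3, 0, 7, 0] sum 10, len 4
add 5: [0, 5] sum 5, len 2
add 5: [0, 5, 5] sum 10, len 3
Longest length seen: 4.

4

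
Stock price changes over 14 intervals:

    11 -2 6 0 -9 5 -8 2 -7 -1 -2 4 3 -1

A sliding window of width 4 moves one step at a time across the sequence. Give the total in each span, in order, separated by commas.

15, -5, 2, -12, -10, -8, -14, -8, -6, 4, 4

Sliding a size-4 window across the 14 values:
(11, -2, 6, 0) → sum 15
(-2, 6, 0, -9) → sum -5
(6, 0, -9, 5) → sum 2
(0, -9, 5, -8) → sum -12
(-9, 5, -8, 2) → sum -10
(5, -8, 2, -7) → sum -8
(-8, 2, -7, -1) → sum -14
(2, -7, -1, -2) → sum -8
(-7, -1, -2, 4) → sum -6
(-1, -2, 4, 3) → sum 4
(-2, 4, 3, -1) → sum 4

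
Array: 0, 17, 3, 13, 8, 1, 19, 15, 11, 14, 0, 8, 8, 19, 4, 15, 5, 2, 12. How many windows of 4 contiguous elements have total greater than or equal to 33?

13

[0, 17, 3, 13] → sum 33  ≥ 33 ✓
[17, 3, 13, 8] → sum 41  ≥ 33 ✓
[3, 13, 8, 1] → sum 25
[13, 8, 1, 19] → sum 41  ≥ 33 ✓
[8, 1, 19, 15] → sum 43  ≥ 33 ✓
[1, 19, 15, 11] → sum 46  ≥ 33 ✓
[19, 15, 11, 14] → sum 59  ≥ 33 ✓
[15, 11, 14, 0] → sum 40  ≥ 33 ✓
[11, 14, 0, 8] → sum 33  ≥ 33 ✓
[14, 0, 8, 8] → sum 30
[0, 8, 8, 19] → sum 35  ≥ 33 ✓
[8, 8, 19, 4] → sum 39  ≥ 33 ✓
[8, 19, 4, 15] → sum 46  ≥ 33 ✓
[19, 4, 15, 5] → sum 43  ≥ 33 ✓
[4, 15, 5, 2] → sum 26
[15, 5, 2, 12] → sum 34  ≥ 33 ✓
13 windows satisfy the condition.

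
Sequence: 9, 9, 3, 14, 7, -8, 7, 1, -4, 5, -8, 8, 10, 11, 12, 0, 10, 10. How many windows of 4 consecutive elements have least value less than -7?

9 9 3 14 → min 3
9 3 14 7 → min 3
3 14 7 -8 → min -8  < -7 ✓
14 7 -8 7 → min -8  < -7 ✓
7 -8 7 1 → min -8  < -7 ✓
-8 7 1 -4 → min -8  < -7 ✓
7 1 -4 5 → min -4
1 -4 5 -8 → min -8  < -7 ✓
-4 5 -8 8 → min -8  < -7 ✓
5 -8 8 10 → min -8  < -7 ✓
-8 8 10 11 → min -8  < -7 ✓
8 10 11 12 → min 8
10 11 12 0 → min 0
11 12 0 10 → min 0
12 0 10 10 → min 0
8 windows satisfy the condition.

8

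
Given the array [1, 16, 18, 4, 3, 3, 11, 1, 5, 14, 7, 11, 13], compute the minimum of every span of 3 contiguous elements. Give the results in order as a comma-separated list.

1, 4, 3, 3, 3, 1, 1, 1, 5, 7, 7

Sliding a size-3 window across the 13 values:
1 16 18 → min 1
16 18 4 → min 4
18 4 3 → min 3
4 3 3 → min 3
3 3 11 → min 3
3 11 1 → min 1
11 1 5 → min 1
1 5 14 → min 1
5 14 7 → min 5
14 7 11 → min 7
7 11 13 → min 7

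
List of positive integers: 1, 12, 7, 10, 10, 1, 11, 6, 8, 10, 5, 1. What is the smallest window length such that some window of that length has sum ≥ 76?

10

add 1: running sum 1 < 76
add 12: running sum 13 < 76
add 7: running sum 20 < 76
add 10: running sum 30 < 76
add 10: running sum 40 < 76
add 1: running sum 41 < 76
add 11: running sum 52 < 76
add 6: running sum 58 < 76
add 8: running sum 66 < 76
end 9: [1, 12, 7, 10, 10, 1, 11, 6, 8, 10] sum 76, len 10
end 10: [12, 7, 10, 10, 1, 11, 6, 8, 10, 5] sum 80, len 10
end 11: [12, 7, 10, 10, 1, 11, 6, 8, 10, 5, 1] sum 81, len 11
Shortest qualifying length: 10.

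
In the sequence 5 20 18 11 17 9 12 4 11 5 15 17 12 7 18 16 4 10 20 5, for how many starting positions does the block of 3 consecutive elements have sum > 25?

(5, 20, 18) → sum 43  > 25 ✓
(20, 18, 11) → sum 49  > 25 ✓
(18, 11, 17) → sum 46  > 25 ✓
(11, 17, 9) → sum 37  > 25 ✓
(17, 9, 12) → sum 38  > 25 ✓
(9, 12, 4) → sum 25
(12, 4, 11) → sum 27  > 25 ✓
(4, 11, 5) → sum 20
(11, 5, 15) → sum 31  > 25 ✓
(5, 15, 17) → sum 37  > 25 ✓
(15, 17, 12) → sum 44  > 25 ✓
(17, 12, 7) → sum 36  > 25 ✓
(12, 7, 18) → sum 37  > 25 ✓
(7, 18, 16) → sum 41  > 25 ✓
(18, 16, 4) → sum 38  > 25 ✓
(16, 4, 10) → sum 30  > 25 ✓
(4, 10, 20) → sum 34  > 25 ✓
(10, 20, 5) → sum 35  > 25 ✓
16 windows satisfy the condition.

16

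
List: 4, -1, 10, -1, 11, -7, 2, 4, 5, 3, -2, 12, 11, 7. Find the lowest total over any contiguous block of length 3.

-1

Each size-3 window and its sum:
(4, -1, 10) → sum 13
(-1, 10, -1) → sum 8
(10, -1, 11) → sum 20
(-1, 11, -7) → sum 3
(11, -7, 2) → sum 6
(-7, 2, 4) → sum -1
(2, 4, 5) → sum 11
(4, 5, 3) → sum 12
(5, 3, -2) → sum 6
(3, -2, 12) → sum 13
(-2, 12, 11) → sum 21
(12, 11, 7) → sum 30
Lowest of these is -1.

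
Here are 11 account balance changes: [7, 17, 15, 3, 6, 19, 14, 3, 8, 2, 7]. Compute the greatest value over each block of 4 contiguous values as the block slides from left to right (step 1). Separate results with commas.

17, 17, 19, 19, 19, 19, 14, 8

7 17 15 3 → max 17
17 15 3 6 → max 17
15 3 6 19 → max 19
3 6 19 14 → max 19
6 19 14 3 → max 19
19 14 3 8 → max 19
14 3 8 2 → max 14
3 8 2 7 → max 8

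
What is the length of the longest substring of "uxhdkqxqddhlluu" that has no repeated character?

add u: [u] len 1
add x: [u, x] len 2
add h: [u, x, h] len 3
add d: [u, x, h, d] len 4
add k: [u, x, h, d, k] len 5
add q: [u, x, h, d, k, q] len 6
add x (repeat x, move left end past it): [h, d, k, q, x] len 5
add q (repeat q, move left end past it): [x, q] len 2
add d: [x, q, d] len 3
add d (repeat d, move left end past it): [d] len 1
add h: [d, h] len 2
add l: [d, h, l] len 3
add l (repeat l, move left end past it): [l] len 1
add u: [l, u] len 2
add u (repeat u, move left end past it): [u] len 1
Longest all-distinct length: 6.

6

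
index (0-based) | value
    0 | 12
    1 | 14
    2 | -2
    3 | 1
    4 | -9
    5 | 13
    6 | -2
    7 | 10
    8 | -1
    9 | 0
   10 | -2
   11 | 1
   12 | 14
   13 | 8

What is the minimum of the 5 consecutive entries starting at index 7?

Elements at indices 7..11: 10, -1, 0, -2, 1
min(10, -1, 0, -2, 1) = -2

-2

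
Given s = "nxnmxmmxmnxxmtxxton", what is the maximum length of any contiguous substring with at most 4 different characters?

[n] 1 distinct, len 1
[n, x] 2 distinct, len 2
[n, x, n] 2 distinct, len 3
[n, x, n, m] 3 distinct, len 4
[n, x, n, m, x] 3 distinct, len 5
[n, x, n, m, x, m] 3 distinct, len 6
[n, x, n, m, x, m, m] 3 distinct, len 7
[n, x, n, m, x, m, m, x] 3 distinct, len 8
[n, x, n, m, x, m, m, x, m] 3 distinct, len 9
[n, x, n, m, x, m, m, x, m, n] 3 distinct, len 10
[n, x, n, m, x, m, m, x, m, n, x] 3 distinct, len 11
[n, x, n, m, x, m, m, x, m, n, x, x] 3 distinct, len 12
[n, x, n, m, x, m, m, x, m, n, x, x, m] 3 distinct, len 13
[n, x, n, m, x, m, m, x, m, n, x, x, m, t] 4 distinct, len 14
[n, x, n, m, x, m, m, x, m, n, x, x, m, t, x] 4 distinct, len 15
[n, x, n, m, x, m, m, x, m, n, x, x, m, t, x, x] 4 distinct, len 16
[n, x, n, m, x, m, m, x, m, n, x, x, m, t, x, x, t] 4 distinct, len 17
[x, x, m, t, x, x, t, o] 4 distinct, len 8
[t, x, x, t, o, n] 4 distinct, len 6
Longest length with ≤4 distinct: 17.

17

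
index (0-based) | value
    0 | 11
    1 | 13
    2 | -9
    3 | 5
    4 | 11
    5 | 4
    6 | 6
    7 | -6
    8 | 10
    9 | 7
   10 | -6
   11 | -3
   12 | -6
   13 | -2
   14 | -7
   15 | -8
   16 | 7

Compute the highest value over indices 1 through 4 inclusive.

13

Elements at indices 1..4: 13, -9, 5, 11
max(13, -9, 5, 11) = 13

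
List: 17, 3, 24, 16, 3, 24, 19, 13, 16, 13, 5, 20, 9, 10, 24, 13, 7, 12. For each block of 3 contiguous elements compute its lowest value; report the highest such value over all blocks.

13

(17, 3, 24) → min 3
(3, 24, 16) → min 3
(24, 16, 3) → min 3
(16, 3, 24) → min 3
(3, 24, 19) → min 3
(24, 19, 13) → min 13
(19, 13, 16) → min 13
(13, 16, 13) → min 13
(16, 13, 5) → min 5
(13, 5, 20) → min 5
(5, 20, 9) → min 5
(20, 9, 10) → min 9
(9, 10, 24) → min 9
(10, 24, 13) → min 10
(24, 13, 7) → min 7
(13, 7, 12) → min 7
Highest of these is 13.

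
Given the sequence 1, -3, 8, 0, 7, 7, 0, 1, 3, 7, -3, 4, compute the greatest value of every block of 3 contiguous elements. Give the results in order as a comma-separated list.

8, 8, 8, 7, 7, 7, 3, 7, 7, 7

(1, -3, 8) → max 8
(-3, 8, 0) → max 8
(8, 0, 7) → max 8
(0, 7, 7) → max 7
(7, 7, 0) → max 7
(7, 0, 1) → max 7
(0, 1, 3) → max 3
(1, 3, 7) → max 7
(3, 7, -3) → max 7
(7, -3, 4) → max 7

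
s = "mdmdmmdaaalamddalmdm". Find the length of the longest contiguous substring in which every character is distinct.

4

[m] len 1
[m, d] len 2
[d, m] len 2
[m, d] len 2
[d, m] len 2
[m] len 1
[m, d] len 2
[m, d, a] len 3
[a] len 1
[a] len 1
[a, l] len 2
[l, a] len 2
[l, a, m] len 3
[l, a, m, d] len 4
[d] len 1
[d, a] len 2
[d, a, l] len 3
[d, a, l, m] len 4
[a, l, m, d] len 4
[d, m] len 2
Longest all-distinct length: 4.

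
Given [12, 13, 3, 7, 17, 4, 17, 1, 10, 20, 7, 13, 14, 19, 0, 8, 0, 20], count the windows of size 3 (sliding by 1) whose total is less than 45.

15

(12, 13, 3) → sum 28  < 45 ✓
(13, 3, 7) → sum 23  < 45 ✓
(3, 7, 17) → sum 27  < 45 ✓
(7, 17, 4) → sum 28  < 45 ✓
(17, 4, 17) → sum 38  < 45 ✓
(4, 17, 1) → sum 22  < 45 ✓
(17, 1, 10) → sum 28  < 45 ✓
(1, 10, 20) → sum 31  < 45 ✓
(10, 20, 7) → sum 37  < 45 ✓
(20, 7, 13) → sum 40  < 45 ✓
(7, 13, 14) → sum 34  < 45 ✓
(13, 14, 19) → sum 46
(14, 19, 0) → sum 33  < 45 ✓
(19, 0, 8) → sum 27  < 45 ✓
(0, 8, 0) → sum 8  < 45 ✓
(8, 0, 20) → sum 28  < 45 ✓
15 windows satisfy the condition.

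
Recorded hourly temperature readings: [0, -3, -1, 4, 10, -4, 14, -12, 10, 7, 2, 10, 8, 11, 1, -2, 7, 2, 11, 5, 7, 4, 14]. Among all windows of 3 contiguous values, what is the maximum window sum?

0 -3 -1 → sum -4
-3 -1 4 → sum 0
-1 4 10 → sum 13
4 10 -4 → sum 10
10 -4 14 → sum 20
-4 14 -12 → sum -2
14 -12 10 → sum 12
-12 10 7 → sum 5
10 7 2 → sum 19
7 2 10 → sum 19
2 10 8 → sum 20
10 8 11 → sum 29
8 11 1 → sum 20
11 1 -2 → sum 10
1 -2 7 → sum 6
-2 7 2 → sum 7
7 2 11 → sum 20
2 11 5 → sum 18
11 5 7 → sum 23
5 7 4 → sum 16
7 4 14 → sum 25
Maximum of these is 29.

29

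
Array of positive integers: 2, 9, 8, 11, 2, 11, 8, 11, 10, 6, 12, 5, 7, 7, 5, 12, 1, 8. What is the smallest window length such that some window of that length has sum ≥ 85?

10

Extend right; whenever the sum reaches 85, record the length and shrink from the left:
add 2: running sum 2 < 85
add 9: running sum 11 < 85
add 8: running sum 19 < 85
add 11: running sum 30 < 85
add 2: running sum 32 < 85
add 11: running sum 43 < 85
add 8: running sum 51 < 85
add 11: running sum 62 < 85
add 10: running sum 72 < 85
add 6: running sum 78 < 85
add 12: shortest ending here [9, 8, 11, 2, 11, 8, 11, 10, 6, 12] sum 88, len 10
add 5: shortest ending here [9, 8, 11, 2, 11, 8, 11, 10, 6, 12, 5] sum 93, len 11
add 7: shortest ending here [8, 11, 2, 11, 8, 11, 10, 6, 12, 5, 7] sum 91, len 11
add 7: shortest ending here [11, 2, 11, 8, 11, 10, 6, 12, 5, 7, 7] sum 90, len 11
add 5: shortest ending here [11, 2, 11, 8, 11, 10, 6, 12, 5, 7, 7, 5] sum 95, len 12
add 12: shortest ending here [11, 8, 11, 10, 6, 12, 5, 7, 7, 5, 12] sum 94, len 11
add 1: shortest ending here [11, 8, 11, 10, 6, 12, 5, 7, 7, 5, 12, 1] sum 95, len 12
add 8: shortest ending here [8, 11, 10, 6, 12, 5, 7, 7, 5, 12, 1, 8] sum 92, len 12
Shortest qualifying length: 10.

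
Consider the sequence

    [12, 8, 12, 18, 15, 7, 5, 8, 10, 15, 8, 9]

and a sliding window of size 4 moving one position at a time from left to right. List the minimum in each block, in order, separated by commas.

Sliding a size-4 window across the 12 values:
12 8 12 18 → min 8
8 12 18 15 → min 8
12 18 15 7 → min 7
18 15 7 5 → min 5
15 7 5 8 → min 5
7 5 8 10 → min 5
5 8 10 15 → min 5
8 10 15 8 → min 8
10 15 8 9 → min 8

8, 8, 7, 5, 5, 5, 5, 8, 8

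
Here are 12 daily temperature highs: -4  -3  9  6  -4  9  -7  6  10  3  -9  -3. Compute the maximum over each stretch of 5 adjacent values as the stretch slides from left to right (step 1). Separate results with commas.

9, 9, 9, 9, 10, 10, 10, 10

-4 -3 9 6 -4 → max 9
-3 9 6 -4 9 → max 9
9 6 -4 9 -7 → max 9
6 -4 9 -7 6 → max 9
-4 9 -7 6 10 → max 10
9 -7 6 10 3 → max 10
-7 6 10 3 -9 → max 10
6 10 3 -9 -3 → max 10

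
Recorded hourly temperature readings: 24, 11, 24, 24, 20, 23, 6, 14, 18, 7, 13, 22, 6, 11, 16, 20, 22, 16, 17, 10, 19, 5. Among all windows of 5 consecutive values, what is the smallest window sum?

[24, 11, 24, 24, 20] → sum 103
[11, 24, 24, 20, 23] → sum 102
[24, 24, 20, 23, 6] → sum 97
[24, 20, 23, 6, 14] → sum 87
[20, 23, 6, 14, 18] → sum 81
[23, 6, 14, 18, 7] → sum 68
[6, 14, 18, 7, 13] → sum 58
[14, 18, 7, 13, 22] → sum 74
[18, 7, 13, 22, 6] → sum 66
[7, 13, 22, 6, 11] → sum 59
[13, 22, 6, 11, 16] → sum 68
[22, 6, 11, 16, 20] → sum 75
[6, 11, 16, 20, 22] → sum 75
[11, 16, 20, 22, 16] → sum 85
[16, 20, 22, 16, 17] → sum 91
[20, 22, 16, 17, 10] → sum 85
[22, 16, 17, 10, 19] → sum 84
[16, 17, 10, 19, 5] → sum 67
Smallest of these is 58.

58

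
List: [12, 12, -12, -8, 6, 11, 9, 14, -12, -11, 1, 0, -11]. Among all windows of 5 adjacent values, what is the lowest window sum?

12 12 -12 -8 6 → sum 10
12 -12 -8 6 11 → sum 9
-12 -8 6 11 9 → sum 6
-8 6 11 9 14 → sum 32
6 11 9 14 -12 → sum 28
11 9 14 -12 -11 → sum 11
9 14 -12 -11 1 → sum 1
14 -12 -11 1 0 → sum -8
-12 -11 1 0 -11 → sum -33
Lowest of these is -33.

-33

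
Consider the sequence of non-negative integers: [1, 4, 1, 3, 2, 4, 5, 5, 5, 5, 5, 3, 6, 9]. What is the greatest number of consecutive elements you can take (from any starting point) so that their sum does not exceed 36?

10

add 1: [1] sum 1, len 1
add 4: [1, 4] sum 5, len 2
add 1: [1, 4, 1] sum 6, len 3
add 3: [1, 4, 1, 3] sum 9, len 4
add 2: [1, 4, 1, 3, 2] sum 11, len 5
add 4: [1, 4, 1, 3, 2, 4] sum 15, len 6
add 5: [1, 4, 1, 3, 2, 4, 5] sum 20, len 7
add 5: [1, 4, 1, 3, 2, 4, 5, 5] sum 25, len 8
add 5: [1, 4, 1, 3, 2, 4, 5, 5, 5] sum 30, len 9
add 5: [1, 4, 1, 3, 2, 4, 5, 5, 5, 5] sum 35, len 10
add 5: [1, 3, 2, 4, 5, 5, 5, 5, 5] sum 35, len 9
add 3: [2, 4, 5, 5, 5, 5, 5, 3] sum 34, len 8
add 6: [5, 5, 5, 5, 5, 3, 6] sum 34, len 7
add 9: [5, 5, 5, 3, 6, 9] sum 33, len 6
Longest length seen: 10.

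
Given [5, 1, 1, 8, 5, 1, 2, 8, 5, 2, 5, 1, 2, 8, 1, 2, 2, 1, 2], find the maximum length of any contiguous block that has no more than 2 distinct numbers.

5

Extend right; when distinct count exceeds 2, shrink from the left:
add 5: window [5] (1 distinct), len 1
add 1: window [5, 1] (2 distinct), len 2
add 1: window [5, 1, 1] (2 distinct), len 3
add 8: window [1, 1, 8] (2 distinct), len 3
add 5: window [8, 5] (2 distinct), len 2
add 1: window [5, 1] (2 distinct), len 2
add 2: window [1, 2] (2 distinct), len 2
add 8: window [2, 8] (2 distinct), len 2
add 5: window [8, 5] (2 distinct), len 2
add 2: window [5, 2] (2 distinct), len 2
add 5: window [5, 2, 5] (2 distinct), len 3
add 1: window [5, 1] (2 distinct), len 2
add 2: window [1, 2] (2 distinct), len 2
add 8: window [2, 8] (2 distinct), len 2
add 1: window [8, 1] (2 distinct), len 2
add 2: window [1, 2] (2 distinct), len 2
add 2: window [1, 2, 2] (2 distinct), len 3
add 1: window [1, 2, 2, 1] (2 distinct), len 4
add 2: window [1, 2, 2, 1, 2] (2 distinct), len 5
Longest length with ≤2 distinct: 5.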